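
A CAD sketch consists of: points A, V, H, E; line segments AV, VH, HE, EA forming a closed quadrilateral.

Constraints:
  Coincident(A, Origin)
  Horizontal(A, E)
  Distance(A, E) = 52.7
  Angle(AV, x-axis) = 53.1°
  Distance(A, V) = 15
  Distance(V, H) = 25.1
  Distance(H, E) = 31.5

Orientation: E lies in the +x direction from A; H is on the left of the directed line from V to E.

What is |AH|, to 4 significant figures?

39.10

A is at the origin; A and E share the same y with |AE| = 52.7 and E in +x, so E = (52.7, 0). AV runs at 53.1° with |AV| = 15.0, so V = (9.006, 12.00). H is determined by |VH| = 25.1 and |HE| = 31.5 together: it lies at the intersection of circle(V, 25.1) and circle(E, 31.5). With |VE| = 45.31, the foot of the radical line on VE is 18.66 from V and the perpendicular offset is √(25.1² − 18.66²) = 16.79. Taking the left-of-VE solution: H = (31.44, 23.25).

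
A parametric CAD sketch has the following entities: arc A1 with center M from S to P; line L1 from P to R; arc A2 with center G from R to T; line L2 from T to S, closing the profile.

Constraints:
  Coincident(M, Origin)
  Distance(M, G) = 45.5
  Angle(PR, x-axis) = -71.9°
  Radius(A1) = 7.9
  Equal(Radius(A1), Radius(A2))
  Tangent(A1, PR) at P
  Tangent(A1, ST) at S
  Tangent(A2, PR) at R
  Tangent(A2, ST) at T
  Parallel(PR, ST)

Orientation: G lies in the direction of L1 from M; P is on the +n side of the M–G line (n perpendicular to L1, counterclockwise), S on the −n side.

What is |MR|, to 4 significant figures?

46.18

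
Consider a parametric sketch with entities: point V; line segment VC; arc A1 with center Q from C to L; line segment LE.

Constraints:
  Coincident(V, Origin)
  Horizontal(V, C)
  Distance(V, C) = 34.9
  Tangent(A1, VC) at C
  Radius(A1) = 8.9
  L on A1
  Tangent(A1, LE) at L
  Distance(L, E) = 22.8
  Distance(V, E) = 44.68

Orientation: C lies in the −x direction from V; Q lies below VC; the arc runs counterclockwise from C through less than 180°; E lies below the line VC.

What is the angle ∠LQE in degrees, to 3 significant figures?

68.7°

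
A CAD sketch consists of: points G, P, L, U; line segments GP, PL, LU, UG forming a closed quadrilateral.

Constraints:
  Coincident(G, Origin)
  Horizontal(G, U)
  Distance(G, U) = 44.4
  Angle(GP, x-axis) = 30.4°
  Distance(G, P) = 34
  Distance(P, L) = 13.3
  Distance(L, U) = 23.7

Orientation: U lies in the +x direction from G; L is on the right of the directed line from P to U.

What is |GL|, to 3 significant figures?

22.5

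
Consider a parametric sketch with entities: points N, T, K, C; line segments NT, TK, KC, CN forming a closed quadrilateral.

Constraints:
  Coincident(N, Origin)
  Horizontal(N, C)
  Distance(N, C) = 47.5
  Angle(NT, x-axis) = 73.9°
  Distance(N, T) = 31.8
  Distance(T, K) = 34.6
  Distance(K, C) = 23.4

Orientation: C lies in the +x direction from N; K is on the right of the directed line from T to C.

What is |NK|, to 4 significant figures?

24.11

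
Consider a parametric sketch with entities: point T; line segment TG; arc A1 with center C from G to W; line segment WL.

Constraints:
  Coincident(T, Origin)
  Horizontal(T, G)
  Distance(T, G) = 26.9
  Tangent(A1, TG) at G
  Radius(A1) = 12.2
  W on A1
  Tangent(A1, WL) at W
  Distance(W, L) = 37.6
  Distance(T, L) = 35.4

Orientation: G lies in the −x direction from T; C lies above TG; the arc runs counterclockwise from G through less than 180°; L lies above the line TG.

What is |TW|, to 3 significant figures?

17.8

Checks: |CW| = 12.20 ✓; ∠(CW, WL) = 90.00° ✓; |WL| = 37.60 ✓; |TL| = 35.40 ✓.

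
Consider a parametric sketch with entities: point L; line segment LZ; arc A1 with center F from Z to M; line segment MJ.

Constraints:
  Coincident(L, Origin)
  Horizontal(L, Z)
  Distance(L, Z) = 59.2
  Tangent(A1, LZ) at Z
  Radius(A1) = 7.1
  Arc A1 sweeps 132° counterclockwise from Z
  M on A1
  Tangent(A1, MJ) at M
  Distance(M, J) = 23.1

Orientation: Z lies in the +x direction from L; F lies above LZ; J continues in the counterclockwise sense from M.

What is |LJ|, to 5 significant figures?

56.964

L is at the origin; L and Z share the same y with |LZ| = 59.2 and Z on the +x side, so Z = (59.200, 0.0000). The tangent condition forces FZ to be normal to LZ, so F = Z + (0, 7.1) = (59.200, 7.1000). On A1, Z sits at bearing -90° from F; a 132° counterclockwise sweep puts M at bearing 42°, so M = F + 7.1·(cos 42°, sin 42°) = (64.476, 11.851). Since A1 is tangent to MJ there, FM ⟂ MJ, so MJ runs along (−sin 42°, cos 42°); with |MJ| = 23.1, J = (49.019, 29.017). Then |LJ| = |J − L| = 56.964.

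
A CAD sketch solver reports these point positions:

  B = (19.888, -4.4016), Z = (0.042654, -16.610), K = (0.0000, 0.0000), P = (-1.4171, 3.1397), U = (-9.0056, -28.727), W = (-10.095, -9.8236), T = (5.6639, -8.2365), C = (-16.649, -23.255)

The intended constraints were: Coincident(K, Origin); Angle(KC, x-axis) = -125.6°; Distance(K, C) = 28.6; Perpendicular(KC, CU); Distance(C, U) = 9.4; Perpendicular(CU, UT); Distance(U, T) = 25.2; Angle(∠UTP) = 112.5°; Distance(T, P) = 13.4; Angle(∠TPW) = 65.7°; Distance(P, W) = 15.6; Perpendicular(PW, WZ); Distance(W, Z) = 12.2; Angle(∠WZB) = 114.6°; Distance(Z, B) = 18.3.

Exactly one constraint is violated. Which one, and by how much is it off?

Distance(Z, B) = 18.3 — off by 5.00.

K = (0.00, 0.00) ✓; KC at -125.6° ✓; |KC| = 28.60 ✓; ∠(KC, CU) = 90.00° ✓; |CU| = 9.400 ✓; ∠(CU, UT) = 90.00° ✓; |UT| = 25.20 ✓; ∠UTP = 112.5° ✓; |TP| = 13.40 ✓; ∠TPW = 65.70° ✓; |PW| = 15.60 ✓; ∠(PW, WZ) = 90.00° ✓; |WZ| = 12.20 ✓; ∠WZB = 114.6° ✓; |ZB| = 23.30 ✗.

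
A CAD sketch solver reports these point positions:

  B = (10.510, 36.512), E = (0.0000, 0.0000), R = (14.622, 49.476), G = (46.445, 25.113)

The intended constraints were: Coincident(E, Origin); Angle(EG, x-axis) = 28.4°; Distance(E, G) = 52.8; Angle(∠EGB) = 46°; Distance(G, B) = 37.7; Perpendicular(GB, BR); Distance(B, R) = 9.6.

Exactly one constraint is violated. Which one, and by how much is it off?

Distance(B, R) = 9.6 — off by 4.00.

E = (0.00, 0.00) ✓; EG at 28.40° ✓; |EG| = 52.80 ✓; ∠EGB = 46.00° ✓; |GB| = 37.70 ✓; ∠(GB, BR) = 90.00° ✓; |BR| = 13.60 ✗.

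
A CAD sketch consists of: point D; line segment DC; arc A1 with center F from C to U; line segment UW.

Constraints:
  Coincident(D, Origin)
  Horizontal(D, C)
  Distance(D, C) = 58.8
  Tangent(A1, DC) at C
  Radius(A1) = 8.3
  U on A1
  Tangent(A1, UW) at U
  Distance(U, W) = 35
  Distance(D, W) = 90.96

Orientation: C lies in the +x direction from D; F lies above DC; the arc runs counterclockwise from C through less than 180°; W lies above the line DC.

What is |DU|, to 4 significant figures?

65.91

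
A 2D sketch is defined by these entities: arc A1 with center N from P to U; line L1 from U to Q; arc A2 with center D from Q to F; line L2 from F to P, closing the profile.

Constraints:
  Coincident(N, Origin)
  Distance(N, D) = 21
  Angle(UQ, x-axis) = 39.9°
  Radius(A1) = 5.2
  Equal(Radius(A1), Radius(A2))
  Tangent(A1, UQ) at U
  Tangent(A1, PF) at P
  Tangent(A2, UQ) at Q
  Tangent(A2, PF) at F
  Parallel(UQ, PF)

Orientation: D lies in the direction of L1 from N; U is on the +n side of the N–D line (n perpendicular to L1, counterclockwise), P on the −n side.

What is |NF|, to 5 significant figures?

21.634

The slot axis is L1's direction at 39.9°, so u = (cos 39.9°, sin 39.9°) = (0.76717, 0.64145) and n = (−sin 39.9°, cos 39.9°) = (-0.64145, 0.76717). N is at the origin and D lies 21.0 along u from N, so D = 21.0·u = (16.110, 13.470). Tangency of A1 to both parallel lines with radius 5.2 puts U and P at N ± 5.2·n: U = (-3.3355, 3.9893), P = (3.3355, -3.9893). Equal radii place Q and F the same way about D: Q = D + 5.2·n = (12.775, 17.460), F = D − 5.2·n = (19.446, 9.4812). Then |NF| = |F − N| = 21.634.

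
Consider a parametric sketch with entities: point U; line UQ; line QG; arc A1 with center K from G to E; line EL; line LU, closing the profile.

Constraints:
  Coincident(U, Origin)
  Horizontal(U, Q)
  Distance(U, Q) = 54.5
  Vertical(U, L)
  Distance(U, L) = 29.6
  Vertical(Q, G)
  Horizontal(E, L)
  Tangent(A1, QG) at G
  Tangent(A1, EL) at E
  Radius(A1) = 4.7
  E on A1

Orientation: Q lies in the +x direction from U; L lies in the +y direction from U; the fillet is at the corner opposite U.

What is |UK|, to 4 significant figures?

55.68

U is at the origin; UQ is horizontal with |UQ| = 54.5 and Q on the +x side, so Q = (54.50, 0.000). UL is vertical with |UL| = 29.6 and L on the +y side, so L = (0.000, 29.60). The virtual corner opposite U is at (54.50, 29.60). Tangency of A1 to QG means the radius KG is perpendicular to QG and the tangent condition forces KE to be normal to EL, with radius 4.7, so the center K sits 4.7 in from both sides at K = (49.80, 24.90). Then |UK| = |K − U| = 55.68.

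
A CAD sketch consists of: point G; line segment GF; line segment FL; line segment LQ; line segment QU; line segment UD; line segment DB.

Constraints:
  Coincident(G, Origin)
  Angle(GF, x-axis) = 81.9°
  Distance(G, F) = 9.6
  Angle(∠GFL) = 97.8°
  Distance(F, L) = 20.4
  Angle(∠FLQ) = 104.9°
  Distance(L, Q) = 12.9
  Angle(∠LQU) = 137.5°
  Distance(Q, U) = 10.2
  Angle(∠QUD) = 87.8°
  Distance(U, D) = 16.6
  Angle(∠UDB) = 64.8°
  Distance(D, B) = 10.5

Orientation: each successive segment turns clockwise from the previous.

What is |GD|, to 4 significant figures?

6.979

∠LQU = 137.5° gives QU at -117.9° from the x-axis; with |QU| = 10.2, U = (20.23, -12.10). ∠QUD = 87.8° gives UD at 149.9° from the x-axis; with |UD| = 16.6, D = (5.870, -3.775). Then |GD| = |D − G| = 6.979.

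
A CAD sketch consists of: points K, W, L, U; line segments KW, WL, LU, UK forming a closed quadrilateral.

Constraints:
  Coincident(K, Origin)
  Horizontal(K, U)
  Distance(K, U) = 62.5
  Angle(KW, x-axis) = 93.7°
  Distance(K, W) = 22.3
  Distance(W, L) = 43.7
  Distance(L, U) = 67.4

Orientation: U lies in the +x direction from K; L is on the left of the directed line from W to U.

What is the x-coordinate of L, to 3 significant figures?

25.7

Checks: |WL| = 43.70 ✓; |LU| = 67.40 ✓.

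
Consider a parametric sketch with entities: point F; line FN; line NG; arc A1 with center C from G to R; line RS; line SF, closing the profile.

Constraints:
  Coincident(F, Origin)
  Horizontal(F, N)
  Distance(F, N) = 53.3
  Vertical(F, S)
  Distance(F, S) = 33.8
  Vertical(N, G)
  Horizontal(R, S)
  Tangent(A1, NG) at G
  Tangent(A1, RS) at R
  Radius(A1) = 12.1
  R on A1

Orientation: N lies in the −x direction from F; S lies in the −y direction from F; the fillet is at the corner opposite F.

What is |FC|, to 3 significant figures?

46.6

F is at the origin; FN is horizontal with |FN| = 53.3 and N on the −x side, so N = (-53.3, 0.00). FS is vertical with |FS| = 33.8 and S on the −y side, so S = (0.00, -33.8). The virtual corner opposite F is at (-53.3, -33.8). Since A1 is tangent to NG there, CG ⟂ NG and the tangent condition forces CR to be normal to RS, with radius 12.1, so the center C sits 12.1 in from both sides at C = (-41.2, -21.7). Then |FC| = |C − F| = 46.6.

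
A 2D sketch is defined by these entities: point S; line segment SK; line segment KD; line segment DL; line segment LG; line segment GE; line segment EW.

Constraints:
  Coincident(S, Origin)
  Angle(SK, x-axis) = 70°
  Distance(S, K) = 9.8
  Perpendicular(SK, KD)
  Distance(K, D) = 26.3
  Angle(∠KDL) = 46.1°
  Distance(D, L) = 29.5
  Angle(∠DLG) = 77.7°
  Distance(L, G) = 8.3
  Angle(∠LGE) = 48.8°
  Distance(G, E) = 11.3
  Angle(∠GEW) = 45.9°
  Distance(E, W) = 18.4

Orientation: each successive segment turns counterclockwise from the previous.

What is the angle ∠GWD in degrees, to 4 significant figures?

32.13°

S is at the origin; SK runs at 70.0° with length 9.8, so K = (3.352, 9.209). SK ⟂ KD, so KD runs at 160.0°; with |KD| = 26.3, D = (-21.36, 18.20). ∠KDL = 46.1° gives DL at -66.10° from the x-axis; with |DL| = 29.5, L = (-9.410, -8.766). ∠DLG = 77.7° gives LG at 36.20° from the x-axis; with |LG| = 8.3, G = (-2.713, -3.864). ∠LGE = 48.8° gives GE at 167.4° from the x-axis; with |GE| = 11.3, E = (-13.74, -1.399). ∠GEW = 45.9° gives EW at -58.50° from the x-axis; with |EW| = 18.4, W = (-4.127, -17.09). Then cos ∠GWD = WG·WD / (|WG||WD|), giving 32.13°.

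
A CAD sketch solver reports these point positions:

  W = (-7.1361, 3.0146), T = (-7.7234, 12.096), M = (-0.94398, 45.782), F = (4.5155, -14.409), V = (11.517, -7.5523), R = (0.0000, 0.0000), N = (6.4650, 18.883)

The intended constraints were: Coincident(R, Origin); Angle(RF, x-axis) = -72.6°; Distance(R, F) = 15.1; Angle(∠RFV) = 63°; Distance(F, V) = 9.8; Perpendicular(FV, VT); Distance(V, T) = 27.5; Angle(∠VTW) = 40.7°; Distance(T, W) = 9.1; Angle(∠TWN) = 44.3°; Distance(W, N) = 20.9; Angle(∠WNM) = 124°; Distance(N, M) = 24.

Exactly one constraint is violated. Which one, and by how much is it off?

Distance(N, M) = 24 — off by 3.90.

R = (0.00, 0.00) ✓; RF at -72.60° ✓; |RF| = 15.10 ✓; ∠RFV = 63.00° ✓; |FV| = 9.800 ✓; ∠(FV, VT) = 90.00° ✓; |VT| = 27.50 ✓; ∠VTW = 40.70° ✓; |TW| = 9.100 ✓; ∠TWN = 44.30° ✓; |WN| = 20.90 ✓; ∠WNM = 124.0° ✓; |NM| = 27.90 ✗.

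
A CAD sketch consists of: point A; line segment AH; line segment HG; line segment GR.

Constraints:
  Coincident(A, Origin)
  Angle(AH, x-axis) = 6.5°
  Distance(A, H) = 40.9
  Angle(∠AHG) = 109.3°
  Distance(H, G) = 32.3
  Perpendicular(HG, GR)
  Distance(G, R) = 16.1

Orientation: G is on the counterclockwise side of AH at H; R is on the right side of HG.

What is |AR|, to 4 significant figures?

71.36

A is at the origin; AH runs at 6.5° with length 40.9, so H = 40.9·(cos 6.5°, sin 6.5°) = (40.64, 4.630). ∠AHG = 109.3°, so HG runs at 6.5° + (180° − 109.3°) = 77.20° from the x-axis; with |HG| = 32.3, G = H + 32.3·(cos 77.20°, sin 77.20°) = (47.79, 36.13). HG is perpendicular to GR; with |GR| = 16.1 on the right of HG, R = G + 16.1·(0.9751, -0.2215) = (63.49, 32.56). Then |AR| = |R − A| = 71.36.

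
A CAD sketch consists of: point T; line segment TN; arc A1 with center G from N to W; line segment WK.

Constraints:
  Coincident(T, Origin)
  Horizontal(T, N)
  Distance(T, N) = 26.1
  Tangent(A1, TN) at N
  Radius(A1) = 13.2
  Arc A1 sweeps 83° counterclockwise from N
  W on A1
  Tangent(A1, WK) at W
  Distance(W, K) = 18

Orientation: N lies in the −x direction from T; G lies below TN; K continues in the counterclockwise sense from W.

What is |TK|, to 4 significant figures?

50.81

T is at the origin; T and N share the same y with |TN| = 26.1 and N on the −x side, so N = (-26.10, 0.000). The tangent condition forces GN to be normal to TN, so G = N + (0, -13.2) = (-26.10, -13.20). On A1, N sits at bearing 90° from G; an 83° counterclockwise sweep puts W at bearing 173°, so W = G + 13.2·(cos 173°, sin 173°) = (-39.20, -11.59). Since A1 is tangent to WK there, GW ⟂ WK, so WK runs along (−sin 173°, cos 173°); with |WK| = 18.0, K = (-41.40, -29.46). Then |TK| = |K − T| = 50.81.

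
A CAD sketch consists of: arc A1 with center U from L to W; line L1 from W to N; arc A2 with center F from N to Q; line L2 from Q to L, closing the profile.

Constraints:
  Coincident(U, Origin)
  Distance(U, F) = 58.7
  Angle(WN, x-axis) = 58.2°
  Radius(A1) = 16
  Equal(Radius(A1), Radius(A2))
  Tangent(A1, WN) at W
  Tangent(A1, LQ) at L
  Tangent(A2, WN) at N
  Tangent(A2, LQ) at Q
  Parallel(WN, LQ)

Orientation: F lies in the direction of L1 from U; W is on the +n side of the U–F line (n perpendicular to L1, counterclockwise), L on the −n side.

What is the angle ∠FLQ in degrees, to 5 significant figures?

15.247°

The slot axis is L1's direction at 58.2°, so u = (cos 58.2°, sin 58.2°) = (0.52696, 0.84989) and n = (−sin 58.2°, cos 58.2°) = (-0.84989, 0.52696). U is at the origin and F lies 58.7 along u from U, so F = 58.7·u = (30.932, 49.889). Tangency of A1 to both parallel lines with radius 16.0 puts W and L at U ± 16.0·n: W = (-13.598, 8.4313), L = (13.598, -8.4313). Equal radii place N and Q the same way about F: N = F + 16.0·n = (17.334, 58.320), Q = F − 16.0·n = (44.531, 41.457). Then cos ∠FLQ = LF·LQ / (|LF||LQ|), giving 15.247°.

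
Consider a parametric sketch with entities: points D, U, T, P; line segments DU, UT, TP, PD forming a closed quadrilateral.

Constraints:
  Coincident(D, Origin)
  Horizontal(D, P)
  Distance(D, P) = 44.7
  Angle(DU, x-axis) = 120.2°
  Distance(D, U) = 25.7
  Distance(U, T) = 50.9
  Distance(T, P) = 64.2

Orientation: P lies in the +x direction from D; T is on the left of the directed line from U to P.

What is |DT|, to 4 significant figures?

63.52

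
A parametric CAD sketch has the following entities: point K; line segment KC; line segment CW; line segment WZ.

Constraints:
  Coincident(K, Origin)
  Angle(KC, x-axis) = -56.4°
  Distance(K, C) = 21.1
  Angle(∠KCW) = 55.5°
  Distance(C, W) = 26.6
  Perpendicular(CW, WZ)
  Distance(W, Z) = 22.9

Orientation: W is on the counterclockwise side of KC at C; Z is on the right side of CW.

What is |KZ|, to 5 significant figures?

42.870

K is at the origin; KC runs at -56.4° with length 21.1, so C = 21.1·(cos -56.4°, sin -56.4°) = (11.677, -17.575). ∠KCW = 55.5°, so CW runs at -56.4° + (180° − 55.5°) = 68.100° from the x-axis; with |CW| = 26.6, W = C + 26.6·(cos 68.100°, sin 68.100°) = (21.598, 7.1058). CW ⟂ WZ; with |WZ| = 22.9 on the right of CW, Z = W + 22.9·(0.92784, -0.37299) = (42.845, -1.4356). Then |KZ| = |Z − K| = 42.870.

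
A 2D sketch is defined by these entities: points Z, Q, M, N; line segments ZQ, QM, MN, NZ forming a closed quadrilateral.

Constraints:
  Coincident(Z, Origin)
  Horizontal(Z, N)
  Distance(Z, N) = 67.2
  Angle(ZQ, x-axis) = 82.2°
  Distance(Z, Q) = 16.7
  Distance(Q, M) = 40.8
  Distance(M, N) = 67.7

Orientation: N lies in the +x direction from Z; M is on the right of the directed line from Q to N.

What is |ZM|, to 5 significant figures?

24.543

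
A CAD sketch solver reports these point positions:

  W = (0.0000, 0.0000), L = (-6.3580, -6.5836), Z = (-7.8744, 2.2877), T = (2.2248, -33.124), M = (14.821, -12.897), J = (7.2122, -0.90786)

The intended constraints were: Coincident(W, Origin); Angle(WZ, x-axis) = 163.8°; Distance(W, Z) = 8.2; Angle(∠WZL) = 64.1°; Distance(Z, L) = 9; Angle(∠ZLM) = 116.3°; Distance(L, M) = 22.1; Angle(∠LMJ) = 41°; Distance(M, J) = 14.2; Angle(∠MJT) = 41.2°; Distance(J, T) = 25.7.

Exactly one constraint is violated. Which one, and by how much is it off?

Distance(J, T) = 25.7 — off by 6.90.

W = (0.00, 0.00) ✓; WZ at 163.8° ✓; |WZ| = 8.200 ✓; ∠WZL = 64.10° ✓; |ZL| = 9.000 ✓; ∠ZLM = 116.3° ✓; |LM| = 22.10 ✓; ∠LMJ = 41.00° ✓; |MJ| = 14.20 ✓; ∠MJT = 41.20° ✓; |JT| = 32.60 ✗.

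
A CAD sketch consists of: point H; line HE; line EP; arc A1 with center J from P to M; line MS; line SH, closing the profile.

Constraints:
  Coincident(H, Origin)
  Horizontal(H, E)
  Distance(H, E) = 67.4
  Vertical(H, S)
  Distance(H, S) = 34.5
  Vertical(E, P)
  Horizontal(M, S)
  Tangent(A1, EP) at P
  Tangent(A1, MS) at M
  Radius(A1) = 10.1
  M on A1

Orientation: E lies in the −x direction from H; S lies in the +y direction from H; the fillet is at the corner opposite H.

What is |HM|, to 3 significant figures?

66.9

H is at the origin; H and E share the same y with |HE| = 67.4 and E on the −x side, so E = (-67.4, 0.00). HS is vertical with |HS| = 34.5 and S on the +y side, so S = (0.00, 34.5). The virtual corner opposite H is at (-67.4, 34.5). The tangent condition forces JP to be normal to EP and since A1 is tangent to MS there, JM ⟂ MS, with radius 10.1, so the center J sits 10.1 in from both sides at J = (-57.3, 24.4). That places the tangent points at P = (-67.4, 24.4) on EP and M = (-57.3, 34.5) on MS. Then |HM| = |M − H| = 66.9.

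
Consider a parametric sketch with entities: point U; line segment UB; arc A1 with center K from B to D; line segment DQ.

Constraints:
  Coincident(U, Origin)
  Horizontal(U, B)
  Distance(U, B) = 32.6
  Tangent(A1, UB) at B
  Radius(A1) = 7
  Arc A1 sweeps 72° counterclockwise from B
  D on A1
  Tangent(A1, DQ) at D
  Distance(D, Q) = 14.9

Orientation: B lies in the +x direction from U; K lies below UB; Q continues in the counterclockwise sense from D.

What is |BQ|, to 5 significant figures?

22.093

U is at the origin; U and B share the same y with |UB| = 32.6 and B on the +x side, so B = (32.600, 0.0000). A1 meets UB tangentially, so KB is at right angles to UB, so K = B + (0, -7) = (32.600, -7.0000). On A1, B sits at bearing 90° from K; a 72° counterclockwise sweep puts D at bearing 162°, so D = K + 7.0·(cos 162°, sin 162°) = (25.943, -4.8369). The tangent condition forces KD to be normal to DQ, so DQ runs along (−sin 162°, cos 162°); with |DQ| = 14.9, Q = (21.338, -19.008). Then |BQ| = |Q − B| = 22.093.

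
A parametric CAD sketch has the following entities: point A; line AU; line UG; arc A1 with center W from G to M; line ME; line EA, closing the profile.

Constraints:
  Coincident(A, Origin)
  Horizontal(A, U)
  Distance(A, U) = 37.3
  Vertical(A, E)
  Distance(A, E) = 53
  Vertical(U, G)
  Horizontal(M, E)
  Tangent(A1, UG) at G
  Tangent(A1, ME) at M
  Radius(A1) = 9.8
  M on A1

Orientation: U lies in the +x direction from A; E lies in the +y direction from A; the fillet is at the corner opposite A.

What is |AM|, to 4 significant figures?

59.71

The virtual corner opposite A is at (37.30, 53.00). A1 meets UG tangentially, so WG is at right angles to UG and since A1 is tangent to ME there, WM ⟂ ME, with radius 9.8, so the center W sits 9.8 in from both sides at W = (27.50, 43.20). That places the tangent points at G = (37.30, 43.20) on UG and M = (27.50, 53.00) on ME. Then |AM| = |M − A| = 59.71.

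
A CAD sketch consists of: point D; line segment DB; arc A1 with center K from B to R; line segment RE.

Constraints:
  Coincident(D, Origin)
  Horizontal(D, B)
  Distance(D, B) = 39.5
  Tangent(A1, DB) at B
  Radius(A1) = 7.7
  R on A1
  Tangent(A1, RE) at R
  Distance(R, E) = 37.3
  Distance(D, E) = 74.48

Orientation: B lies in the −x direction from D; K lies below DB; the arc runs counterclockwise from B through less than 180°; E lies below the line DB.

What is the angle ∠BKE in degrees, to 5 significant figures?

137.12°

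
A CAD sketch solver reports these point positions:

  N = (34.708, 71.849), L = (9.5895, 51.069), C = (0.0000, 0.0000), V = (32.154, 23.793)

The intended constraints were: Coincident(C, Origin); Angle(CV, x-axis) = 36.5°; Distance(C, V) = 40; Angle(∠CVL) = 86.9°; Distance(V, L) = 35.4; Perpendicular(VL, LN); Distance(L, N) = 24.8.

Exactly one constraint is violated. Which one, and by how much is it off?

Distance(L, N) = 24.8 — off by 7.80.

C = (0.00, 0.00) ✓; CV at 36.50° ✓; |CV| = 40.00 ✓; ∠CVL = 86.90° ✓; |VL| = 35.40 ✓; ∠(VL, LN) = 90.00° ✓; |LN| = 32.60 ✗.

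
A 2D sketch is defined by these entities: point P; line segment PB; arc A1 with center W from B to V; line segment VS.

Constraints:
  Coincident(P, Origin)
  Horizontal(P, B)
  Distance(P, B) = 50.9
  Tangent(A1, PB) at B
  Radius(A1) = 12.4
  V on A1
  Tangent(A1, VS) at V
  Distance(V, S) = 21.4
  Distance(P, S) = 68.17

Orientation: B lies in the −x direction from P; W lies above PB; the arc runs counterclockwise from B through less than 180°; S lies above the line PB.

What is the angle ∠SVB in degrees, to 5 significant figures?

111.86°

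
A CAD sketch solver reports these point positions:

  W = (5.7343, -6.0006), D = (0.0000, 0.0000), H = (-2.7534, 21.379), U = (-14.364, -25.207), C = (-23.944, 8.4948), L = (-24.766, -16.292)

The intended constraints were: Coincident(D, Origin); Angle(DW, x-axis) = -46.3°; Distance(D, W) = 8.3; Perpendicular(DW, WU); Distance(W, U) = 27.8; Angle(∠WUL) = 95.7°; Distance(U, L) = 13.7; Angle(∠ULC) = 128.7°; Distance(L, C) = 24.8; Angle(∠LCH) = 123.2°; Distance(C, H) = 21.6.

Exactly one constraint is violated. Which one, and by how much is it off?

Distance(C, H) = 21.6 — off by 3.20.

D = (0.00, 0.00) ✓; DW at -46.30° ✓; |DW| = 8.300 ✓; ∠(DW, WU) = 90.00° ✓; |WU| = 27.80 ✓; ∠WUL = 95.70° ✓; |UL| = 13.70 ✓; ∠ULC = 128.7° ✓; |LC| = 24.80 ✓; ∠LCH = 123.2° ✓; |CH| = 24.80 ✗.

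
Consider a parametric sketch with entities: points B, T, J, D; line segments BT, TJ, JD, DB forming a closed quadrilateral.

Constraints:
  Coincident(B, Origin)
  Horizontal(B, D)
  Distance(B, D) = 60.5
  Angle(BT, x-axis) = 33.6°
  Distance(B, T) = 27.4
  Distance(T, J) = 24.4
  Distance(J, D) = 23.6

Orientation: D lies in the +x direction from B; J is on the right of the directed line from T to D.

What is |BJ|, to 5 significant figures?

37.590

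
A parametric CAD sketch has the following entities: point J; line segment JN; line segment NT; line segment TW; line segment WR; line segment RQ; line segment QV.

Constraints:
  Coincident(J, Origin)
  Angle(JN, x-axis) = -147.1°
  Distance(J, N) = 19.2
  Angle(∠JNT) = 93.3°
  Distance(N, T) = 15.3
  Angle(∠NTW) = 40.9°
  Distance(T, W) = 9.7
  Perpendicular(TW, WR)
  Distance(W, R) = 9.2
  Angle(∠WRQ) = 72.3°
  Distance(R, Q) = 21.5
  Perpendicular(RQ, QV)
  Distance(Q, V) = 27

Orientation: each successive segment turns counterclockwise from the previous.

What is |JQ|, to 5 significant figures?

36.303

J is at the origin; JN runs at -147.1° with length 19.2, so N = (-16.121, -10.429). ∠JNT = 93.3° gives NT at -60.400° from the x-axis; with |NT| = 15.3, T = (-8.5634, -23.732). ∠NTW = 40.9° gives TW at 78.700° from the x-axis; with |TW| = 9.7, W = (-6.6627, -14.220). TW is perpendicular to WR, so WR runs at 168.70°; with |WR| = 9.2, R = (-15.684, -12.418). ∠WRQ = 72.3° gives RQ at -83.600° from the x-axis; with |RQ| = 21.5, Q = (-13.288, -33.784). Then |JQ| = |Q − J| = 36.303.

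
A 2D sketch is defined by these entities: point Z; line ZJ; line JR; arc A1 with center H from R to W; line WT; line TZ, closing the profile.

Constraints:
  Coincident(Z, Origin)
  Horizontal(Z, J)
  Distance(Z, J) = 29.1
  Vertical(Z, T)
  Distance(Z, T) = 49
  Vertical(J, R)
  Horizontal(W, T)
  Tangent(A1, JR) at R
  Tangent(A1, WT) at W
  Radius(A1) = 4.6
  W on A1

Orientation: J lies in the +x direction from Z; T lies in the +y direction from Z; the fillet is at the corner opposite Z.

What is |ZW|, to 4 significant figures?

54.78

Z is at the origin; Z and J share the same y with |ZJ| = 29.1 and J on the +x side, so J = (29.10, 0.000). Z and T share the same x with |ZT| = 49.0 and T on the +y side, so T = (0.000, 49.00). The virtual corner opposite Z is at (29.10, 49.00). The tangent condition forces HR to be normal to JR and A1 meets WT tangentially, so HW is at right angles to WT, with radius 4.6, so the center H sits 4.6 in from both sides at H = (24.50, 44.40). That places the tangent points at R = (29.10, 44.40) on JR and W = (24.50, 49.00) on WT. Then |ZW| = |W − Z| = 54.78.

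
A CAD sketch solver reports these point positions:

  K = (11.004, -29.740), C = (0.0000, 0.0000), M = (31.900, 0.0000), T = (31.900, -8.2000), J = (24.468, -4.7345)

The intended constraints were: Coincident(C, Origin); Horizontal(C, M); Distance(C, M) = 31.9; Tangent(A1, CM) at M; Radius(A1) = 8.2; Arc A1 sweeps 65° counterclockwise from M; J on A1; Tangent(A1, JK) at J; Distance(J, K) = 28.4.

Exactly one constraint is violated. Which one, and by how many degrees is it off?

Tangent(A1, JK) at J — off by 3.30°.

C = (0.00, 0.00) ✓; C.y = 0.00, M.y = 0.00 ✓; |CM| = 31.90 ✓; ∠(TM, MC) = 90.00° ✓; |TM| = 8.200 ✓; bearing(T→J) − bearing(T→M) = 65.00° ✓; |TJ| = 8.200 ✓; ∠(TJ, JK) = 93.30° ✗; |JK| = 28.40 ✓.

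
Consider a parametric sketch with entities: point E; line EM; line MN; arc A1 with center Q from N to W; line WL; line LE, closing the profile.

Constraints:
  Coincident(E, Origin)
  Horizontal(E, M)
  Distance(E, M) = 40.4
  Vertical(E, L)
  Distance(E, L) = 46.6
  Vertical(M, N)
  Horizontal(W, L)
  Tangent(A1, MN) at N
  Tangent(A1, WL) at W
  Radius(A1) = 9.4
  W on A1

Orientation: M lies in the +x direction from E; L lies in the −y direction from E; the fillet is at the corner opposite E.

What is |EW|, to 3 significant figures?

56.0

E is at the origin; E and M share the same y with |EM| = 40.4 and M on the +x side, so M = (40.4, 0.00). EL is vertical with |EL| = 46.6 and L on the −y side, so L = (0.00, -46.6). The virtual corner opposite E is at (40.4, -46.6). Since A1 is tangent to MN there, QN ⟂ MN and tangency of A1 to WL means the radius QW is perpendicular to WL, with radius 9.4, so the center Q sits 9.4 in from both sides at Q = (31.0, -37.2). That places the tangent points at N = (40.4, -37.2) on MN and W = (31.0, -46.6) on WL. Then |EW| = |W − E| = 56.0.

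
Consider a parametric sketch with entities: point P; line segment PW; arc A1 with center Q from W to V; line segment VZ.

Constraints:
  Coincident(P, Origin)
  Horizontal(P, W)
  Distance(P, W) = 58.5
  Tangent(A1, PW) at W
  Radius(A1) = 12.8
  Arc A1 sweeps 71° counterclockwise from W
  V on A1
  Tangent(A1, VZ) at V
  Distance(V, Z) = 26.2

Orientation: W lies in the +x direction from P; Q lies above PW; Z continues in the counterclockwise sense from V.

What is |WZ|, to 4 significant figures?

39.26

P is at the origin; PW is horizontal with |PW| = 58.5 and W on the +x side, so W = (58.50, 0.000). Since A1 is tangent to PW there, QW ⟂ PW, so Q = W + (0, 12.8) = (58.50, 12.80). On A1, W sits at bearing -90° from Q; a 71° counterclockwise sweep puts V at bearing -19°, so V = Q + 12.8·(cos -19°, sin -19°) = (70.60, 8.633). The tangent condition forces QV to be normal to VZ, so VZ runs along (−sin -19°, cos -19°); with |VZ| = 26.2, Z = (79.13, 33.41). Then |WZ| = |Z − W| = 39.26.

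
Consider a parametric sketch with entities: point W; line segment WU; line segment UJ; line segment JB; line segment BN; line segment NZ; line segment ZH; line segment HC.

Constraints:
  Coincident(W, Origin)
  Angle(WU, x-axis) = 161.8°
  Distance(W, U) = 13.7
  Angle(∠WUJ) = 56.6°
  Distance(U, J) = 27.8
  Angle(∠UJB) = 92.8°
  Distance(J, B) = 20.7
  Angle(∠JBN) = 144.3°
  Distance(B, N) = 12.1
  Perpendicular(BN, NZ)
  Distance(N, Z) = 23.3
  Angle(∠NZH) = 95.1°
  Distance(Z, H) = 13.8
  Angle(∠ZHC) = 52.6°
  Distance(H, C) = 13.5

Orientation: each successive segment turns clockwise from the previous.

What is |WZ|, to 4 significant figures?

8.314

∠JBN = 144.3° gives BN at -84.50° from the x-axis; with |BN| = 12.1, N = (23.57, -6.072). BN is perpendicular to NZ, so NZ runs at -174.5°; with |NZ| = 23.3, Z = (0.3739, -8.306). Then |WZ| = |Z − W| = 8.314.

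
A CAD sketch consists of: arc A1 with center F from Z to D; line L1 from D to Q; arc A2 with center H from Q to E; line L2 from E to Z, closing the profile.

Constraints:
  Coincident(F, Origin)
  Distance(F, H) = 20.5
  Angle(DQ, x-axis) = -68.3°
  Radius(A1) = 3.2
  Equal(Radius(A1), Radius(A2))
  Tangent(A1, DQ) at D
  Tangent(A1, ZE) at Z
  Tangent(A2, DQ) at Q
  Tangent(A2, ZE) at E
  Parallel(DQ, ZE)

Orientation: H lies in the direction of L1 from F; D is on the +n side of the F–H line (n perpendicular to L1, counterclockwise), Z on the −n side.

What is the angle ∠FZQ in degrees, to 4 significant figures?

72.66°

The slot axis is L1's direction at -68.3°, so u = (cos -68.3°, sin -68.3°) = (0.3697, -0.9291) and n = (−sin -68.3°, cos -68.3°) = (0.9291, 0.3697). F is at the origin and H lies 20.5 along u from F, so H = 20.5·u = (7.580, -19.05). Tangency of A1 to both parallel lines with radius 3.2 puts D and Z at F ± 3.2·n: D = (2.973, 1.183), Z = (-2.973, -1.183). Equal radii place Q and E the same way about H: Q = H + 3.2·n = (10.55, -17.86), E = H − 3.2·n = (4.607, -20.23). Then cos ∠FZQ = ZF·ZQ / (|ZF||ZQ|), giving 72.66°.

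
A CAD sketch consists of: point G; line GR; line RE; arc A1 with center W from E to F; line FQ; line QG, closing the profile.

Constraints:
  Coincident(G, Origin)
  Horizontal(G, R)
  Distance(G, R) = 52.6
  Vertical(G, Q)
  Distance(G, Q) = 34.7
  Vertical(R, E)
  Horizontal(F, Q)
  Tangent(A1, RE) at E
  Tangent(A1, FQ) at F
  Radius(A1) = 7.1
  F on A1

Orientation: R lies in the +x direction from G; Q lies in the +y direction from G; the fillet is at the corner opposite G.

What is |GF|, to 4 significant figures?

57.22

G is at the origin; GR is horizontal with |GR| = 52.6 and R on the +x side, so R = (52.60, 0.000). GQ is vertical with |GQ| = 34.7 and Q on the +y side, so Q = (0.000, 34.70). The virtual corner opposite G is at (52.60, 34.70). The tangent condition forces WE to be normal to RE and since A1 is tangent to FQ there, WF ⟂ FQ, with radius 7.1, so the center W sits 7.1 in from both sides at W = (45.50, 27.60). That places the tangent points at E = (52.60, 27.60) on RE and F = (45.50, 34.70) on FQ. Then |GF| = |F − G| = 57.22.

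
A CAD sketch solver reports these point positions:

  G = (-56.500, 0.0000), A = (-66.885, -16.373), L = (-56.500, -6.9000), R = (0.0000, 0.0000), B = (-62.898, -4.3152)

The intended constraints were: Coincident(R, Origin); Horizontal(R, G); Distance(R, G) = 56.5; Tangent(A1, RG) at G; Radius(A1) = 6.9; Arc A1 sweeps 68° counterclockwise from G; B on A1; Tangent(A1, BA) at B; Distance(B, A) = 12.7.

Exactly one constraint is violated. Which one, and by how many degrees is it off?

Tangent(A1, BA) at B — off by 3.70°.

R = (0.00, 0.00) ✓; R.y = 0.00, G.y = 0.00 ✓; |RG| = 56.50 ✓; ∠(LG, GR) = 90.00° ✓; |LG| = 6.900 ✓; bearing(L→B) − bearing(L→G) = 68.00° ✓; |LB| = 6.900 ✓; ∠(LB, BA) = 86.30° ✗; |BA| = 12.70 ✓.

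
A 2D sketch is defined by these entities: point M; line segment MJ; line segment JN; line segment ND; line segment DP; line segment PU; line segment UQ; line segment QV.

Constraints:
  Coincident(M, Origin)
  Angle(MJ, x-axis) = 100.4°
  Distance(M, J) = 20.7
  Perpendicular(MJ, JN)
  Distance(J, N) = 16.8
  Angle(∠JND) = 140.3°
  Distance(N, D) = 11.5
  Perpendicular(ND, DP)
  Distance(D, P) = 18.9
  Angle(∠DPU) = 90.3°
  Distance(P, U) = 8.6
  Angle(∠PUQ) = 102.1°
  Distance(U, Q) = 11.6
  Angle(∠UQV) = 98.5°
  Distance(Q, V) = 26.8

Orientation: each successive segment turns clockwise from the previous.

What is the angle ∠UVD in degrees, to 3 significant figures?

34.9°

M is at the origin; MJ runs at 100.4° with length 20.7, so J = (-3.74, 20.4). The perpendicularity gives JN at right angles to MJ, so JN runs at 10.4°; with |JN| = 16.8, N = (12.8, 23.4). ∠JND = 140.3° gives ND at -29.3° from the x-axis; with |ND| = 11.5, D = (22.8, 17.8). ND is perpendicular to DP, so DP runs at -119°; with |DP| = 18.9, P = (13.6, 1.28). ∠DPU = 90.3° gives PU at 151° from the x-axis; with |PU| = 8.6, U = (6.04, 5.45). ∠PUQ = 102.1° gives UQ at 73.1° from the x-axis; with |UQ| = 11.6, Q = (9.42, 16.6). ∠UQV = 98.5° gives QV at -8.40° from the x-axis; with |QV| = 26.8, V = (35.9, 12.6). Then cos ∠UVD = VU·VD / (|VU||VD|), giving 34.9°.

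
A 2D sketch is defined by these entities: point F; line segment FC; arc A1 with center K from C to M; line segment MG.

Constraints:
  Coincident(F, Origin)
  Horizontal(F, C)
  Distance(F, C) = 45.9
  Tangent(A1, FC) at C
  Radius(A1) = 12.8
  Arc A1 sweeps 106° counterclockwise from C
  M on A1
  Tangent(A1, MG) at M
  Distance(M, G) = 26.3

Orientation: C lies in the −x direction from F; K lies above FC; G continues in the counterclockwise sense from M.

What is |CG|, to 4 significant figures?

41.92

F is at the origin; FC is horizontal with |FC| = 45.9 and C on the −x side, so C = (-45.90, 0.000). The tangent condition forces KC to be normal to FC, so K = C + (0, 12.8) = (-45.90, 12.80). On A1, C sits at bearing -90° from K; a 106° counterclockwise sweep puts M at bearing 16°, so M = K + 12.8·(cos 16°, sin 16°) = (-33.60, 16.33). Since A1 is tangent to MG there, KM ⟂ MG, so MG runs along (−sin 16°, cos 16°); with |MG| = 26.3, G = (-40.85, 41.61). Then |CG| = |G − C| = 41.92.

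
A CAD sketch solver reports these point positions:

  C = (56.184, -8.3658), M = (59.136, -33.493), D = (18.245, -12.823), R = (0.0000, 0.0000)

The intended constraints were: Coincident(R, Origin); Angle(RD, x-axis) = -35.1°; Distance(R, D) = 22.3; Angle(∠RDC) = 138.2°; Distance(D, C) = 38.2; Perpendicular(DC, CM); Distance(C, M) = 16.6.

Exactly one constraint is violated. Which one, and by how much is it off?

Distance(C, M) = 16.6 — off by 8.70.

R = (0.00, 0.00) ✓; RD at -35.10° ✓; |RD| = 22.30 ✓; ∠RDC = 138.2° ✓; |DC| = 38.20 ✓; ∠(DC, CM) = 90.00° ✓; |CM| = 25.30 ✗.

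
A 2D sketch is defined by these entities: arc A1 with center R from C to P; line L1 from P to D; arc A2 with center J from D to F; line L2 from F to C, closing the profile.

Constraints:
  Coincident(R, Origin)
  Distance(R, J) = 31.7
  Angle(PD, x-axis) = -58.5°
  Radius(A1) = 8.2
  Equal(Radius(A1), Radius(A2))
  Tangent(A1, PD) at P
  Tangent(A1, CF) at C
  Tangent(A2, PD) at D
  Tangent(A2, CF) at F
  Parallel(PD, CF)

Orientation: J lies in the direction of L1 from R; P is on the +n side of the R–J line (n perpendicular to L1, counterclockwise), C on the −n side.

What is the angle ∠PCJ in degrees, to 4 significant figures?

75.50°

The slot axis is L1's direction at -58.5°, so u = (cos -58.5°, sin -58.5°) = (0.5225, -0.8526) and n = (−sin -58.5°, cos -58.5°) = (0.8526, 0.5225). R is at the origin and J lies 31.7 along u from R, so J = 31.7·u = (16.56, -27.03). Tangency of A1 to both parallel lines with radius 8.2 puts P and C at R ± 8.2·n: P = (6.992, 4.284), C = (-6.992, -4.284). Then cos ∠PCJ = CP·CJ / (|CP||CJ|), giving 75.50°.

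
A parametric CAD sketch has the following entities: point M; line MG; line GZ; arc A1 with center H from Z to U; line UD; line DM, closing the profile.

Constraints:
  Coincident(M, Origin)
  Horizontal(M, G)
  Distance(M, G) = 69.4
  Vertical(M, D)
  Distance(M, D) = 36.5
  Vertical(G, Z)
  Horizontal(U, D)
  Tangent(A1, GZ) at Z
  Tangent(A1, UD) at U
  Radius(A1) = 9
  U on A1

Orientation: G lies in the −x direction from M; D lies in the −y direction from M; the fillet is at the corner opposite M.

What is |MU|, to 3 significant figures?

70.6

M is at the origin; M and G share the same y with |MG| = 69.4 and G on the −x side, so G = (-69.4, 0.00). MD is vertical with |MD| = 36.5 and D on the −y side, so D = (0.00, -36.5). The virtual corner opposite M is at (-69.4, -36.5). Since A1 is tangent to GZ there, HZ ⟂ GZ and tangency of A1 to UD means the radius HU is perpendicular to UD, with radius 9.0, so the center H sits 9.0 in from both sides at H = (-60.4, -27.5). That places the tangent points at Z = (-69.4, -27.5) on GZ and U = (-60.4, -36.5) on UD. Then |MU| = |U − M| = 70.6.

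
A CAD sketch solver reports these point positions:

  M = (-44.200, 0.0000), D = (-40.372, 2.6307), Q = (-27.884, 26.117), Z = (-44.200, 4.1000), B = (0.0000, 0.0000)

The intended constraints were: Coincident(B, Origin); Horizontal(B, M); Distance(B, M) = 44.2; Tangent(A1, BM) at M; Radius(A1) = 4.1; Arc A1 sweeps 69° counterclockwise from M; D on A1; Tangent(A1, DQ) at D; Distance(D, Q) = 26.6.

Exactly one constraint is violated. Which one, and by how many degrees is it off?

Tangent(A1, DQ) at D — off by 7.00°.

B = (0.00, 0.00) ✓; B.y = 0.00, M.y = 0.00 ✓; |BM| = 44.20 ✓; ∠(ZM, MB) = 90.00° ✓; |ZM| = 4.100 ✓; bearing(Z→D) − bearing(Z→M) = 69.00° ✓; |ZD| = 4.100 ✓; ∠(ZD, DQ) = 97.00° ✗; |DQ| = 26.60 ✓.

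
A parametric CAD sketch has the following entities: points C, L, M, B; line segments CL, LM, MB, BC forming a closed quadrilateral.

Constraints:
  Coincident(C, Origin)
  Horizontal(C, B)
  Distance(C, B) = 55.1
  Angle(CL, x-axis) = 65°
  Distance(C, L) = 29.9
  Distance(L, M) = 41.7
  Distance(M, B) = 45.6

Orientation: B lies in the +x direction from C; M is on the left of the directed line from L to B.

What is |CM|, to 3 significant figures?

67.6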